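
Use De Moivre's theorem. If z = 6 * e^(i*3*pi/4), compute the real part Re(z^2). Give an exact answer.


Step 1: By De Moivre's theorem, z^2 = 6^2 * e^(i*2*3*pi/4) = 36 * (cos(3*pi/2) + i*sin(3*pi/2))
Step 2: |z|^2 = 6^2 = 36
Step 3: The angle 3*pi/2 already lies in [0, 2*pi)
Step 4: cos(3*pi/2) = 0
Step 5: Re(z^2) = 36 * 0 = 0

0


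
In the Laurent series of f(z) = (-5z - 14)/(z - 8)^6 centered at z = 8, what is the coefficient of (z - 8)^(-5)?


Step 1: Write the numerator in powers of (z - 8): -5z - 14 = -5(z - 8) + (-5*8 - 14) = -5(z - 8) - 54
Step 2: Divide by (z - 8)^6: f(z) = -54(z - 8)^(-6) - 5(z - 8)^(-5)
Step 3: This finite sum is the Laurent series of f about z = 8.
Step 4: Coefficient of (z - 8)^(-5) = coefficient of (z - 8) in the re-centred numerator = -5

-5


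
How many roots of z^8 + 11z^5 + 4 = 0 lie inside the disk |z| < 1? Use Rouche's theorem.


Step 1: On |z| = 1 the three terms have sizes |z^8| = 1^8 = 1, |11z^5| = 11*1^5 = 11, |4| = 4
Step 2: The dominant term is g(z) = 11z^5; let h(z) = z^8 + 4 so f = g + h
Step 3: On |z| = 1: |g| = 11 and |h| <= 1 + 4 = 5
Step 4: Since 11 > 5, |h| < |g| on |z| = 1, so by Rouche f has the same number of zeros as g inside |z| < 1
Step 5: g(z) = 11z^5 has 5 zeros (at the origin, multiplicity 5) inside |z| < 1. Answer = 5

5


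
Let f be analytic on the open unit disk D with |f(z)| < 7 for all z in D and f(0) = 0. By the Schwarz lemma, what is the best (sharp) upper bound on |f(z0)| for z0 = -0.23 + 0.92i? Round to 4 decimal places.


Step 1: g = f/7 maps D -> D with g(0) = 0, so by the Schwarz lemma |g(z)| <= |z|, i.e. |f(z)| <= 7|z|; this is sharp (f(z) = 7z).
Step 2: |z0|^2 = (-0.23)^2 + 0.92^2 = 0.8993
Step 3: |z0| = sqrt(0.8993) = 0.948314
Step 4: Best bound = 7 * |z0| = 7 * 0.948314 = 6.6382

6.6382


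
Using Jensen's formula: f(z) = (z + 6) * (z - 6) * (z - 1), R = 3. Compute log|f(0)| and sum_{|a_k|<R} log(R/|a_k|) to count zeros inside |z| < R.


Jensen's formula: (1/2pi)*integral log|f(Re^it)|dt = log|f(0)| + sum_{|a_k|<R} log(R/|a_k|)
Step 1: f(0) = 6 * (-6) * (-1) = 36
Step 2: log|f(0)| = log|-6| + log|6| + log|1| = 3.5835
Step 3: Zeros inside |z| < 3: 1
Step 4: Jensen sum = log(3/1) = 1.0986
Step 5: n(R) = number of terms in the Jensen sum = count of zeros inside |z| < 3 = 1

1


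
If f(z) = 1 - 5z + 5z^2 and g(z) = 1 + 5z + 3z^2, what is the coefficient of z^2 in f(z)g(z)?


Step 1: z^2 term in f*g comes from: (1)*(3z^2) + (-5z)*(5z) + (5z^2)*(1)
Step 2: = 3 - 25 + 5
Step 3: = -17

-17


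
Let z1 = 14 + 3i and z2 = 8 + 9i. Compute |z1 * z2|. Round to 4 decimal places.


Step 1: |z1| = sqrt(14^2 + 3^2) = sqrt(205)
Step 2: |z2| = sqrt(8^2 + 9^2) = sqrt(145)
Step 3: |z1*z2| = |z1|*|z2| = sqrt(205) * sqrt(145) = sqrt(205 * 145) = sqrt(29725)
Step 4: = 172.4094

172.4094


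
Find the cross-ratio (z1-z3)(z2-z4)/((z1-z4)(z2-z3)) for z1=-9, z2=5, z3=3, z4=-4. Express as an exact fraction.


Step 1: (z1-z3)(z2-z4) = (-12) * 9 = -108
Step 2: (z1-z4)(z2-z3) = (-5) * 2 = -10
Step 3: Cross-ratio = 108/10 = 54/5

54/5


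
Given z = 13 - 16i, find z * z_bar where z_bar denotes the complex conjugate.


Step 1: conj(z) = 13 + 16i
Step 2: z * conj(z) = 13^2 + (-16)^2
Step 3: = 169 + 256 = 425

425


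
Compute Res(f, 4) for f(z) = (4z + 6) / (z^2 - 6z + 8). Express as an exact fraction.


Step 1: Q(z) = z^2 - 6z + 8 = (z - 4)(z - 2)
Step 2: Q'(z) = 2z - 6
Step 3: Q'(4) = 2, P(4) = 22
Step 4: Res = P(4)/Q'(4) = 22/2 = 11

11


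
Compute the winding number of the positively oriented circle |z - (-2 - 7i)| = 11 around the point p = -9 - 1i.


Step 1: Center c = (-2, -7), radius = 11
Step 2: |p - c|^2 = (-7)^2 + 6^2 = 85
Step 3: r^2 = 121
Step 4: |p-c| < r so winding number = 1

1


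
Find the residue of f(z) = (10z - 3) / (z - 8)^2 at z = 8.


Step 1: Pole of order 2 at z = 8
Step 2: Res = lim d/dz [(z - 8)^2 * f(z)] as z -> 8
Step 3: (z - 8)^2 * f(z) = 10z - 3
Step 4: d/dz[10z - 3] = 10

10


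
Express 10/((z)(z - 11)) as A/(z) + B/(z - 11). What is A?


Step 1: Multiply both sides by (z) and set z = 0
Step 2: A = 10 / (0 - 11)
Step 3: A = 10 / (-11)
Step 4: A = -10/11

-10/11


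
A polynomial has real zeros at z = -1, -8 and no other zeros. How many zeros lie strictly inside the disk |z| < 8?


Step 1: Check each root:
  z = -1: |-1| = 1 < 8
  z = -8: |-8| = 8 >= 8
Step 2: Count = 1

1


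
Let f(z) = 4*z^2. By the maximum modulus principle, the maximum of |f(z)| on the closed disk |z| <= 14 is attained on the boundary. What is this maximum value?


Step 1: On |z| = 14, |f(z)| = 4 * |z|^2 = 4 * 14^2
Step 2: By maximum modulus principle, maximum is on boundary.
Step 3: Maximum = 4 * 196 = 784

784


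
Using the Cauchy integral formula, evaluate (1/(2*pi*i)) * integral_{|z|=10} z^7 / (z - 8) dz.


Step 1: f(z) = z^7, a = 8 is inside |z| = 10
Step 2: By Cauchy integral formula: (1/(2pi*i)) * integral = f(a)
Step 3: f(8) = 8^7 = 2097152

2097152


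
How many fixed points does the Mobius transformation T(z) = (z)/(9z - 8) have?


Step 1: Fixed points satisfy T(z) = z
Step 2: 9z^2 - 9z = 0
Step 3: Discriminant = (-9)^2 - 4*9*0 = 81
Step 4: Number of fixed points = 2

2


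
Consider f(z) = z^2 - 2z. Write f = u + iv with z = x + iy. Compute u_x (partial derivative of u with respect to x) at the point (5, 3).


Step 1: f(z) = (x+iy)^2 - 2(x+iy) + 0
Step 2: u = (x^2 - y^2) - 2x + 0
Step 3: u_x = 2x - 2
Step 4: At (5, 3): u_x = 10 - 2 = 8

8


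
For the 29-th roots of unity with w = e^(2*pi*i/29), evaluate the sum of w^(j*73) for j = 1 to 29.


Step 1: The sum sum_{j=1}^{n} w^(k*j) equals n if n | k, else 0.
Step 2: Here n = 29, k = 73
Step 3: Does n divide k? 29 | 73 -> False
Step 4: Sum = 0

0


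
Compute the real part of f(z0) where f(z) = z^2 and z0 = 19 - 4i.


Step 1: z0 = 19 - 4i
Step 2: z0^2 = 19^2 - (-4)^2 - 152i
Step 3: real part = 361 - 16 = 345

345


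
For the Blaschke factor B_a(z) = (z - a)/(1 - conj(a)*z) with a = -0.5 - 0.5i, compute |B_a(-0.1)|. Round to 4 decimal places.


Step 1: Numerator z0 - a = -0.1 - (-0.5 - 0.5i) = 0.4 + 0.5i
Step 2: Denominator 1 - conj(a)*z0 = 1 - (-0.5 + 0.5i)*(-0.1) = 0.95 + 0.05i
Step 3: |z0 - a|^2 = 0.4^2 + 0.5^2 = 0.41; |1 - conj(a)*z0|^2 = 0.95^2 + 0.05^2 = 0.905
Step 4: |B_a(-0.1)| = sqrt(0.41 / 0.905) = sqrt(0.453039)
Step 5: = 0.6731

0.6731


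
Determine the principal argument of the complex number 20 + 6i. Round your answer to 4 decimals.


Step 1: z = 20 + 6i
Step 2: arg(z) = atan2(6, 20)
Step 3: arg(z) = 0.2915

0.2915


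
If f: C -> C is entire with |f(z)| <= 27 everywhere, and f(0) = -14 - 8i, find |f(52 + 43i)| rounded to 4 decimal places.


Step 1: By Liouville's theorem, a bounded entire function is constant.
Step 2: f(z) = f(0) = -14 - 8i for all z.
Step 3: |f(w)| = |-14 - 8i| = sqrt(196 + 64)
Step 4: = 16.1245

16.1245


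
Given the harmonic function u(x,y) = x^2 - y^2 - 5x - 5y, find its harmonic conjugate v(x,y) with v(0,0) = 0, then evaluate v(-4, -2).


Step 1: v_x = -u_y = 2y + 5
Step 2: v_y = u_x = 2x - 5
Step 3: v = 2xy + 5x - 5y + C
Step 4: v(0,0) = 0 => C = 0
Step 5: v(-4, -2) = 6

6


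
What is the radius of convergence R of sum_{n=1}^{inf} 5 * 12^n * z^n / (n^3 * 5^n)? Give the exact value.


Step 1: General term a_n = 5 * 12^n / (n^3 * 5^n)
Step 2: By the root test, |a_n|^(1/n) = 5^(1/n) * 12 / (n^(3/n) * 5) -> 12/5 as n -> infinity (since 5^(1/n) -> 1 and n^(3/n) -> 1)
Step 3: R = 1/lim|a_n|^(1/n) = 5/12

5/12


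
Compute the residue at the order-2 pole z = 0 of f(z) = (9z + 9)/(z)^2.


Step 1: Pole of order 2 at z = 0
Step 2: Res = lim d/dz [(z)^2 * f(z)] as z -> 0
Step 3: (z)^2 * f(z) = 9z + 9
Step 4: d/dz[9z + 9] = 9

9


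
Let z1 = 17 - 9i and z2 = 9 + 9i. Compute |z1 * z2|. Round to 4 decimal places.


Step 1: |z1| = sqrt(17^2 + (-9)^2) = sqrt(370)
Step 2: |z2| = sqrt(9^2 + 9^2) = sqrt(162)
Step 3: |z1*z2| = |z1|*|z2| = sqrt(370) * sqrt(162) = sqrt(370 * 162) = sqrt(59940)
Step 4: = 244.8265

244.8265


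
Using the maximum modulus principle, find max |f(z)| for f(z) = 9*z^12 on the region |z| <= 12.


Step 1: On |z| = 12, |f(z)| = 9 * |z|^12 = 9 * 12^12
Step 2: By maximum modulus principle, maximum is on boundary.
Step 3: Maximum = 9 * 8916100448256 = 80244904034304

80244904034304


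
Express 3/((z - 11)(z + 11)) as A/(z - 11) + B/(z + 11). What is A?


Step 1: Multiply both sides by (z - 11) and set z = 11
Step 2: A = 3 / (11 + 11)
Step 3: A = 3 / 22
Step 4: A = 3/22

3/22


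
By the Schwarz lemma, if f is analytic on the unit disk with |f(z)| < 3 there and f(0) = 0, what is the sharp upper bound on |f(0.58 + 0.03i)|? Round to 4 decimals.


Step 1: g = f/3 maps D -> D with g(0) = 0, so by the Schwarz lemma |g(z)| <= |z|, i.e. |f(z)| <= 3|z|; this is sharp (f(z) = 3z).
Step 2: |z0|^2 = 0.58^2 + 0.03^2 = 0.3373
Step 3: |z0| = sqrt(0.3373) = 0.580775
Step 4: Best bound = 3 * |z0| = 3 * 0.580775 = 1.7423

1.7423


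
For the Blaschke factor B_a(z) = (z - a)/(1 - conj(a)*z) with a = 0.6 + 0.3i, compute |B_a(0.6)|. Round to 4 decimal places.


Step 1: Numerator z0 - a = 0.6 - (0.6 + 0.3i) = 0 - 0.3i
Step 2: Denominator 1 - conj(a)*z0 = 1 - (0.6 - 0.3i)*0.6 = 0.64 + 0.18i
Step 3: |z0 - a|^2 = 0^2 + (-0.3)^2 = 0.09; |1 - conj(a)*z0|^2 = 0.64^2 + 0.18^2 = 0.442
Step 4: |B_a(0.6)| = sqrt(0.09 / 0.442) = sqrt(0.20362)
Step 5: = 0.4512

0.4512


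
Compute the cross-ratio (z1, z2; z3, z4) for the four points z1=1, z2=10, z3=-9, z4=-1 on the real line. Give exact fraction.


Step 1: (z1-z3)(z2-z4) = 10 * 11 = 110
Step 2: (z1-z4)(z2-z3) = 2 * 19 = 38
Step 3: Cross-ratio = 110/38 = 55/19

55/19


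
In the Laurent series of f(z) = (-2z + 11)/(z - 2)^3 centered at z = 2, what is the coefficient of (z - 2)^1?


Step 1: Write the numerator in powers of (z - 2): -2z + 11 = -2(z - 2) + (-2*2 + 11) = -2(z - 2) + 7
Step 2: Divide by (z - 2)^3: f(z) = 7(z - 2)^(-3) - 2(z - 2)^(-2)
Step 3: This finite sum is the Laurent series of f about z = 2.
Step 4: Only the powers -3 and -2 appear, so the coefficient of (z - 2)^1 = 0

0


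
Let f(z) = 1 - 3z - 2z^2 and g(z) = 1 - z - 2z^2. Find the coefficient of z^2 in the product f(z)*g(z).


Step 1: z^2 term in f*g comes from: (1)*(-2z^2) + (-3z)*(-z) + (-2z^2)*(1)
Step 2: = -2 + 3 - 2
Step 3: = -1

-1


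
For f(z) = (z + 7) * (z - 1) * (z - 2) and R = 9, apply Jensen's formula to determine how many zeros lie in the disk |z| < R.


Jensen's formula: (1/2pi)*integral log|f(Re^it)|dt = log|f(0)| + sum_{|a_k|<R} log(R/|a_k|)
Step 1: f(0) = 7 * (-1) * (-2) = 14
Step 2: log|f(0)| = log|-7| + log|1| + log|2| = 2.6391
Step 3: Zeros inside |z| < 9: -7, 1, 2
Step 4: Jensen sum = log(9/7) + log(9/1) + log(9/2) = 3.9526
Step 5: n(R) = number of terms in the Jensen sum = count of zeros inside |z| < 9 = 3

3


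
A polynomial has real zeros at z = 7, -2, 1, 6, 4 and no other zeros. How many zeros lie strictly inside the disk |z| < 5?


Step 1: Check each root:
  z = 7: |7| = 7 >= 5
  z = -2: |-2| = 2 < 5
  z = 1: |1| = 1 < 5
  z = 6: |6| = 6 >= 5
  z = 4: |4| = 4 < 5
Step 2: Count = 3

3


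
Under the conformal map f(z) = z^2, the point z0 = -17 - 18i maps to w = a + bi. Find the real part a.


Step 1: z0 = -17 - 18i
Step 2: z0^2 = (-17)^2 - (-18)^2 + 612i
Step 3: real part = 289 - 324 = -35

-35


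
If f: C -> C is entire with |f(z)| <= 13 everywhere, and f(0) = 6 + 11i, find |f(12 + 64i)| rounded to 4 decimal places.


Step 1: By Liouville's theorem, a bounded entire function is constant.
Step 2: f(z) = f(0) = 6 + 11i for all z.
Step 3: |f(w)| = |6 + 11i| = sqrt(36 + 121)
Step 4: = 12.53

12.53


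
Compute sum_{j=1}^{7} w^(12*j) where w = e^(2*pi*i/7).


Step 1: The sum sum_{j=1}^{n} w^(k*j) equals n if n | k, else 0.
Step 2: Here n = 7, k = 12
Step 3: Does n divide k? 7 | 12 -> False
Step 4: Sum = 0

0


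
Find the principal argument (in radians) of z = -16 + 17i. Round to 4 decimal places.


Step 1: z = -16 + 17i
Step 2: arg(z) = atan2(17, -16)
Step 3: arg(z) = 2.3259

2.3259


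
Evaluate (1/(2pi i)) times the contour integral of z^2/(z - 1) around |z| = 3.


Step 1: f(z) = z^2, a = 1 is inside |z| = 3
Step 2: By Cauchy integral formula: (1/(2pi*i)) * integral = f(a)
Step 3: f(1) = 1^2 = 1

1


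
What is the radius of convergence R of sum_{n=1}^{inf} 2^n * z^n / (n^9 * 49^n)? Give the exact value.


Step 1: General term a_n = 2^n / (n^9 * 49^n)
Step 2: By the root test, |a_n|^(1/n) = 2 / (n^(9/n) * 49) -> 2/49 as n -> infinity (since n^(9/n) -> 1)
Step 3: R = 1/lim|a_n|^(1/n) = 49/2

49/2


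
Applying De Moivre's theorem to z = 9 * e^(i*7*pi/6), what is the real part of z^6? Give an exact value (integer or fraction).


Step 1: By De Moivre's theorem, z^6 = 9^6 * e^(i*6*7*pi/6) = 531441 * (cos(7*pi) + i*sin(7*pi))
Step 2: |z|^6 = 9^6 = 531441
Step 3: Reduce the angle mod 2*pi: 7*pi - 6*pi = pi
Step 4: cos(pi) = -1
Step 5: Re(z^6) = 531441 * (-1) = -531441

-531441


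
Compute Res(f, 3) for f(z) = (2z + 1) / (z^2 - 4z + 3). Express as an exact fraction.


Step 1: Q(z) = z^2 - 4z + 3 = (z - 3)(z - 1)
Step 2: Q'(z) = 2z - 4
Step 3: Q'(3) = 2, P(3) = 7
Step 4: Res = P(3)/Q'(3) = 7/2 = 7/2

7/2


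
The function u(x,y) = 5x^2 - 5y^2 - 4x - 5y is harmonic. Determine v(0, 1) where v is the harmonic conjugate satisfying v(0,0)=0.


Step 1: v_x = -u_y = 10y + 5
Step 2: v_y = u_x = 10x - 4
Step 3: v = 10xy + 5x - 4y + C
Step 4: v(0,0) = 0 => C = 0
Step 5: v(0, 1) = -4

-4


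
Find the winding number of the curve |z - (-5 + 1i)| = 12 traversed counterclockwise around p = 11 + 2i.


Step 1: Center c = (-5, 1), radius = 12
Step 2: |p - c|^2 = 16^2 + 1^2 = 257
Step 3: r^2 = 144
Step 4: |p-c| > r so winding number = 0

0


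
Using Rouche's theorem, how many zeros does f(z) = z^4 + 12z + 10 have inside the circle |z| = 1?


Step 1: On |z| = 1 the three terms have sizes |z^4| = 1^4 = 1, |12z| = 12*1 = 12, |10| = 10
Step 2: The dominant term is g(z) = 12z; let h(z) = z^4 + 10 so f = g + h
Step 3: On |z| = 1: |g| = 12 and |h| <= 1 + 10 = 11
Step 4: Since 12 > 11, |h| < |g| on |z| = 1, so by Rouche f has the same number of zeros as g inside |z| < 1
Step 5: g(z) = 12z has 1 zero (at the origin, multiplicity 1) inside |z| < 1. Answer = 1

1


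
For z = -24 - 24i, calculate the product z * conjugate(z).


Step 1: conj(z) = -24 + 24i
Step 2: z * conj(z) = (-24)^2 + (-24)^2
Step 3: = 576 + 576 = 1152

1152


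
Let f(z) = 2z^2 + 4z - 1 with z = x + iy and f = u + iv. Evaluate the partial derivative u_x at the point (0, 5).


Step 1: f(z) = 2(x+iy)^2 + 4(x+iy) - 1
Step 2: u = 2(x^2 - y^2) + 4x - 1
Step 3: u_x = 4x + 4
Step 4: At (0, 5): u_x = 0 + 4 = 4

4


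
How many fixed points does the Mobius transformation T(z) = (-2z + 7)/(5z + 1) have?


Step 1: Fixed points satisfy T(z) = z
Step 2: 5z^2 + 3z - 7 = 0
Step 3: Discriminant = 3^2 - 4*5*(-7) = 149
Step 4: Number of fixed points = 2

2


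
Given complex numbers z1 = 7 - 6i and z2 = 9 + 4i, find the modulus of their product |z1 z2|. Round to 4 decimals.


Step 1: |z1| = sqrt(7^2 + (-6)^2) = sqrt(85)
Step 2: |z2| = sqrt(9^2 + 4^2) = sqrt(97)
Step 3: |z1*z2| = |z1|*|z2| = sqrt(85) * sqrt(97) = sqrt(85 * 97) = sqrt(8245)
Step 4: = 90.802

90.802


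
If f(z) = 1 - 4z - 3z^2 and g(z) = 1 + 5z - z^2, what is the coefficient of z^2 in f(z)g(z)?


Step 1: z^2 term in f*g comes from: (1)*(-z^2) + (-4z)*(5z) + (-3z^2)*(1)
Step 2: = -1 - 20 - 3
Step 3: = -24

-24


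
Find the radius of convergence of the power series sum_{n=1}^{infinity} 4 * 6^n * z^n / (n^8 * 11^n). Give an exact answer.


Step 1: General term a_n = 4 * 6^n / (n^8 * 11^n)
Step 2: By the root test, |a_n|^(1/n) = 4^(1/n) * 6 / (n^(8/n) * 11) -> 6/11 as n -> infinity (since 4^(1/n) -> 1 and n^(8/n) -> 1)
Step 3: R = 1/lim|a_n|^(1/n) = 11/6

11/6


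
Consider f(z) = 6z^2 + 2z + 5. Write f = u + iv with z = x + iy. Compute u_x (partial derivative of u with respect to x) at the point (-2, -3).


Step 1: f(z) = 6(x+iy)^2 + 2(x+iy) + 5
Step 2: u = 6(x^2 - y^2) + 2x + 5
Step 3: u_x = 12x + 2
Step 4: At (-2, -3): u_x = -24 + 2 = -22

-22


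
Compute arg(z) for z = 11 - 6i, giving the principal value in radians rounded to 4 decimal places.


Step 1: z = 11 - 6i
Step 2: arg(z) = atan2(-6, 11)
Step 3: arg(z) = -0.4993

-0.4993


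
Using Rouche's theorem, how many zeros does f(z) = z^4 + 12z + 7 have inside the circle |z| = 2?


Step 1: On |z| = 2 the three terms have sizes |z^4| = 2^4 = 16, |12z| = 12*2 = 24, |7| = 7
Step 2: The dominant term is g(z) = 12z; let h(z) = z^4 + 7 so f = g + h
Step 3: On |z| = 2: |g| = 24 and |h| <= 16 + 7 = 23
Step 4: Since 24 > 23, |h| < |g| on |z| = 2, so by Rouche f has the same number of zeros as g inside |z| < 2
Step 5: g(z) = 12z has 1 zero (at the origin, multiplicity 1) inside |z| < 2. Answer = 1

1


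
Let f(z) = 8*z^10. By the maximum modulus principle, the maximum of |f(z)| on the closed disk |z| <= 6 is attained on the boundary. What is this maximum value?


Step 1: On |z| = 6, |f(z)| = 8 * |z|^10 = 8 * 6^10
Step 2: By maximum modulus principle, maximum is on boundary.
Step 3: Maximum = 8 * 60466176 = 483729408

483729408


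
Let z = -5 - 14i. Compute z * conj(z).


Step 1: conj(z) = -5 + 14i
Step 2: z * conj(z) = (-5)^2 + (-14)^2
Step 3: = 25 + 196 = 221

221


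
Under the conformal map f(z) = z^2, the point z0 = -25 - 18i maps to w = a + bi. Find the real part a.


Step 1: z0 = -25 - 18i
Step 2: z0^2 = (-25)^2 - (-18)^2 + 900i
Step 3: real part = 625 - 324 = 301

301


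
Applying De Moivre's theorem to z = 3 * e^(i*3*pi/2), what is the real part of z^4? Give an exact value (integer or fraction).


Step 1: By De Moivre's theorem, z^4 = 3^4 * e^(i*4*3*pi/2) = 81 * (cos(6*pi) + i*sin(6*pi))
Step 2: |z|^4 = 3^4 = 81
Step 3: Reduce the angle mod 2*pi: 6*pi - 6*pi = 0
Step 4: cos(0) = 1
Step 5: Re(z^4) = 81 * 1 = 81

81


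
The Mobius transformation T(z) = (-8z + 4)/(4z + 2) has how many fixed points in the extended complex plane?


Step 1: Fixed points satisfy T(z) = z
Step 2: 4z^2 + 10z - 4 = 0
Step 3: Discriminant = 10^2 - 4*4*(-4) = 164
Step 4: Number of fixed points = 2

2


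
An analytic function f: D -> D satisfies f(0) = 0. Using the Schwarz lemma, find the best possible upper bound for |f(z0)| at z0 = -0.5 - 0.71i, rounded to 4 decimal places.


Step 1: Schwarz lemma: if f: D -> D is analytic with f(0) = 0, then |f(z)| <= |z| for all z in D, and this is sharp (f(z) = z).
Step 2: |z0|^2 = (-0.5)^2 + (-0.71)^2 = 0.7541
Step 3: |z0| = sqrt(0.7541) = 0.868389
Step 4: Best bound = |z0| = 0.8684

0.8684


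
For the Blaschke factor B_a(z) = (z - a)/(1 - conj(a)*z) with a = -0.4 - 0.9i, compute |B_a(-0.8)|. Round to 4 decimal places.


Step 1: Numerator z0 - a = -0.8 - (-0.4 - 0.9i) = -0.4 + 0.9i
Step 2: Denominator 1 - conj(a)*z0 = 1 - (-0.4 + 0.9i)*(-0.8) = 0.68 + 0.72i
Step 3: |z0 - a|^2 = (-0.4)^2 + 0.9^2 = 0.97; |1 - conj(a)*z0|^2 = 0.68^2 + 0.72^2 = 0.9808
Step 4: |B_a(-0.8)| = sqrt(0.97 / 0.9808) = sqrt(0.988989)
Step 5: = 0.9945

0.9945


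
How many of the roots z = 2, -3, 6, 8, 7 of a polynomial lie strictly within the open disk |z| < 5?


Step 1: Check each root:
  z = 2: |2| = 2 < 5
  z = -3: |-3| = 3 < 5
  z = 6: |6| = 6 >= 5
  z = 8: |8| = 8 >= 5
  z = 7: |7| = 7 >= 5
Step 2: Count = 2

2


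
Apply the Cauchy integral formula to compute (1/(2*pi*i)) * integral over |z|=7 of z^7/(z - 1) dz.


Step 1: f(z) = z^7, a = 1 is inside |z| = 7
Step 2: By Cauchy integral formula: (1/(2pi*i)) * integral = f(a)
Step 3: f(1) = 1^7 = 1

1


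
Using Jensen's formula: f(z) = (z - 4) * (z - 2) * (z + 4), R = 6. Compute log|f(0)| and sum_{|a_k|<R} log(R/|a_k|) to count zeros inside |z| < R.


Jensen's formula: (1/2pi)*integral log|f(Re^it)|dt = log|f(0)| + sum_{|a_k|<R} log(R/|a_k|)
Step 1: f(0) = (-4) * (-2) * 4 = 32
Step 2: log|f(0)| = log|4| + log|2| + log|-4| = 3.4657
Step 3: Zeros inside |z| < 6: 4, 2, -4
Step 4: Jensen sum = log(6/4) + log(6/2) + log(6/4) = 1.9095
Step 5: n(R) = number of terms in the Jensen sum = count of zeros inside |z| < 6 = 3

3


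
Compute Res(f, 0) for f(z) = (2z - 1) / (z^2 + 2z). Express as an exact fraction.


Step 1: Q(z) = z^2 + 2z = (z)(z + 2)
Step 2: Q'(z) = 2z + 2
Step 3: Q'(0) = 2, P(0) = -1
Step 4: Res = P(0)/Q'(0) = -1/2 = -1/2

-1/2


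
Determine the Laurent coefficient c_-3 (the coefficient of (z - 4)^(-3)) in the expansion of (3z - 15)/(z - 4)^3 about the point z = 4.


Step 1: Write the numerator in powers of (z - 4): 3z - 15 = 3(z - 4) + (3*4 - 15) = 3(z - 4) - 3
Step 2: Divide by (z - 4)^3: f(z) = -3(z - 4)^(-3) + 3(z - 4)^(-2)
Step 3: This finite sum is the Laurent series of f about z = 4.
Step 4: Coefficient of (z - 4)^(-3) = 3*4 - 15 = -3

-3


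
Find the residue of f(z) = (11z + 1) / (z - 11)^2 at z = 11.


Step 1: Pole of order 2 at z = 11
Step 2: Res = lim d/dz [(z - 11)^2 * f(z)] as z -> 11
Step 3: (z - 11)^2 * f(z) = 11z + 1
Step 4: d/dz[11z + 1] = 11

11


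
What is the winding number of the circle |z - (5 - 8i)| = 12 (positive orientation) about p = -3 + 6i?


Step 1: Center c = (5, -8), radius = 12
Step 2: |p - c|^2 = (-8)^2 + 14^2 = 260
Step 3: r^2 = 144
Step 4: |p-c| > r so winding number = 0

0


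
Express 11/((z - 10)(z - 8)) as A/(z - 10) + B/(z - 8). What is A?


Step 1: Multiply both sides by (z - 10) and set z = 10
Step 2: A = 11 / (10 - 8)
Step 3: A = 11 / 2
Step 4: A = 11/2

11/2


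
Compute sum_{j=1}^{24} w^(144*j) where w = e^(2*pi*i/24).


Step 1: The sum sum_{j=1}^{n} w^(k*j) equals n if n | k, else 0.
Step 2: Here n = 24, k = 144
Step 3: Does n divide k? 24 | 144 -> True
Step 4: Sum = 24

24


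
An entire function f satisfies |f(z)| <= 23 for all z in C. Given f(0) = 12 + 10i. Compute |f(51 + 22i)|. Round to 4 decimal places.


Step 1: By Liouville's theorem, a bounded entire function is constant.
Step 2: f(z) = f(0) = 12 + 10i for all z.
Step 3: |f(w)| = |12 + 10i| = sqrt(144 + 100)
Step 4: = 15.6205

15.6205


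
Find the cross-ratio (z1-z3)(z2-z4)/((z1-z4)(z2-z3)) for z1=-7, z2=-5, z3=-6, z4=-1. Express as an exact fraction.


Step 1: (z1-z3)(z2-z4) = (-1) * (-4) = 4
Step 2: (z1-z4)(z2-z3) = (-6) * 1 = -6
Step 3: Cross-ratio = -4/6 = -2/3

-2/3


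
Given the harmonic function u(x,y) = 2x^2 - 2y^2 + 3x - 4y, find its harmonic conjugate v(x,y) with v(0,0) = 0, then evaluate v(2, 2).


Step 1: v_x = -u_y = 4y + 4
Step 2: v_y = u_x = 4x + 3
Step 3: v = 4xy + 4x + 3y + C
Step 4: v(0,0) = 0 => C = 0
Step 5: v(2, 2) = 30

30


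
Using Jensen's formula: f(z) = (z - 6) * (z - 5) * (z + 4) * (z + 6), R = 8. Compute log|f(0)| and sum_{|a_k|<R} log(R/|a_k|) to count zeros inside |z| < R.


Jensen's formula: (1/2pi)*integral log|f(Re^it)|dt = log|f(0)| + sum_{|a_k|<R} log(R/|a_k|)
Step 1: f(0) = (-6) * (-5) * 4 * 6 = 720
Step 2: log|f(0)| = log|6| + log|5| + log|-4| + log|-6| = 6.5793
Step 3: Zeros inside |z| < 8: 6, 5, -4, -6
Step 4: Jensen sum = log(8/6) + log(8/5) + log(8/4) + log(8/6) = 1.7385
Step 5: n(R) = number of terms in the Jensen sum = count of zeros inside |z| < 8 = 4

4


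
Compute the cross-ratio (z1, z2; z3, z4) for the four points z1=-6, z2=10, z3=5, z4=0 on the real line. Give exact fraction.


Step 1: (z1-z3)(z2-z4) = (-11) * 10 = -110
Step 2: (z1-z4)(z2-z3) = (-6) * 5 = -30
Step 3: Cross-ratio = 110/30 = 11/3

11/3


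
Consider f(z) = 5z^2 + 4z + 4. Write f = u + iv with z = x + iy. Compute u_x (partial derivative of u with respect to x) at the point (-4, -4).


Step 1: f(z) = 5(x+iy)^2 + 4(x+iy) + 4
Step 2: u = 5(x^2 - y^2) + 4x + 4
Step 3: u_x = 10x + 4
Step 4: At (-4, -4): u_x = -40 + 4 = -36

-36


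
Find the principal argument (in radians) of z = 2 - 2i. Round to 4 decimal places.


Step 1: z = 2 - 2i
Step 2: arg(z) = atan2(-2, 2)
Step 3: arg(z) = -0.7854

-0.7854


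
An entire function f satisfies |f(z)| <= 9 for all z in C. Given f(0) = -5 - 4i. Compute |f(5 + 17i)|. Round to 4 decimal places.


Step 1: By Liouville's theorem, a bounded entire function is constant.
Step 2: f(z) = f(0) = -5 - 4i for all z.
Step 3: |f(w)| = |-5 - 4i| = sqrt(25 + 16)
Step 4: = 6.4031

6.4031


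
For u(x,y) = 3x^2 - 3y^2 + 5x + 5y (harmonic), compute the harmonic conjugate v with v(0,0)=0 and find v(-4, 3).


Step 1: v_x = -u_y = 6y - 5
Step 2: v_y = u_x = 6x + 5
Step 3: v = 6xy - 5x + 5y + C
Step 4: v(0,0) = 0 => C = 0
Step 5: v(-4, 3) = -37

-37


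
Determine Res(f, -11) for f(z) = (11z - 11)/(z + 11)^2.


Step 1: Pole of order 2 at z = -11
Step 2: Res = lim d/dz [(z + 11)^2 * f(z)] as z -> -11
Step 3: (z + 11)^2 * f(z) = 11z - 11
Step 4: d/dz[11z - 11] = 11

11


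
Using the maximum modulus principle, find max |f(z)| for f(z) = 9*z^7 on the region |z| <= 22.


Step 1: On |z| = 22, |f(z)| = 9 * |z|^7 = 9 * 22^7
Step 2: By maximum modulus principle, maximum is on boundary.
Step 3: Maximum = 9 * 2494357888 = 22449220992

22449220992


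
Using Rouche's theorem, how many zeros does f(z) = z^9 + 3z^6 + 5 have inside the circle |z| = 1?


Step 1: On |z| = 1 the three terms have sizes |z^9| = 1^9 = 1, |3z^6| = 3*1^6 = 3, |5| = 5
Step 2: The dominant term is g(z) = 5; let h(z) = z^9 + 3z^6 so f = g + h
Step 3: On |z| = 1: |g| = 5 and |h| <= 1 + 3 = 4
Step 4: Since 5 > 4, |h| < |g| on |z| = 1, so by Rouche f has the same number of zeros as g inside |z| < 1
Step 5: g(z) = 5 is a nonzero constant with no zeros inside |z| < 1. Answer = 0

0


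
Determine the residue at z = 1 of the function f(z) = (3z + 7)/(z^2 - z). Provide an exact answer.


Step 1: Q(z) = z^2 - z = (z - 1)(z)
Step 2: Q'(z) = 2z - 1
Step 3: Q'(1) = 1, P(1) = 10
Step 4: Res = P(1)/Q'(1) = 10/1 = 10

10


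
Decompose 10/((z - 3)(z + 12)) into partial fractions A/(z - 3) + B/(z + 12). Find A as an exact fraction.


Step 1: Multiply both sides by (z - 3) and set z = 3
Step 2: A = 10 / (3 + 12)
Step 3: A = 10 / 15
Step 4: A = 2/3

2/3


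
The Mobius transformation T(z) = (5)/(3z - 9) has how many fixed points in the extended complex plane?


Step 1: Fixed points satisfy T(z) = z
Step 2: 3z^2 - 9z - 5 = 0
Step 3: Discriminant = (-9)^2 - 4*3*(-5) = 141
Step 4: Number of fixed points = 2

2


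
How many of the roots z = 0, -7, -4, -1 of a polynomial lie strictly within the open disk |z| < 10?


Step 1: Check each root:
  z = 0: |0| = 0 < 10
  z = -7: |-7| = 7 < 10
  z = -4: |-4| = 4 < 10
  z = -1: |-1| = 1 < 10
Step 2: Count = 4

4


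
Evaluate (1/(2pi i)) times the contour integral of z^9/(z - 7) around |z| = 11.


Step 1: f(z) = z^9, a = 7 is inside |z| = 11
Step 2: By Cauchy integral formula: (1/(2pi*i)) * integral = f(a)
Step 3: f(7) = 7^9 = 40353607

40353607


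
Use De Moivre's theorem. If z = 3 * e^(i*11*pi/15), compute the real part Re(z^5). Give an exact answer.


Step 1: By De Moivre's theorem, z^5 = 3^5 * e^(i*5*11*pi/15) = 243 * (cos(11*pi/3) + i*sin(11*pi/3))
Step 2: |z|^5 = 3^5 = 243
Step 3: Reduce the angle mod 2*pi: 11*pi/3 - 2*pi = 5*pi/3
Step 4: cos(5*pi/3) = 1/2
Step 5: Re(z^5) = 243 * 1/2 = 243/2

243/2


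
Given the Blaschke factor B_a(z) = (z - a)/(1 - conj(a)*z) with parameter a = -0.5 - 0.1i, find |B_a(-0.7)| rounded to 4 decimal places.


Step 1: Numerator z0 - a = -0.7 - (-0.5 - 0.1i) = -0.2 + 0.1i
Step 2: Denominator 1 - conj(a)*z0 = 1 - (-0.5 + 0.1i)*(-0.7) = 0.65 + 0.07i
Step 3: |z0 - a|^2 = (-0.2)^2 + 0.1^2 = 0.05; |1 - conj(a)*z0|^2 = 0.65^2 + 0.07^2 = 0.4274
Step 4: |B_a(-0.7)| = sqrt(0.05 / 0.4274) = sqrt(0.116986)
Step 5: = 0.342

0.342


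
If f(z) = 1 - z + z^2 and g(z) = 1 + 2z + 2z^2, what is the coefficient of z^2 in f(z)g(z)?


Step 1: z^2 term in f*g comes from: (1)*(2z^2) + (-z)*(2z) + (z^2)*(1)
Step 2: = 2 - 2 + 1
Step 3: = 1

1


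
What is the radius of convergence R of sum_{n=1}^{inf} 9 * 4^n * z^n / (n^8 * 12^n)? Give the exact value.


Step 1: General term a_n = 9 * 4^n / (n^8 * 12^n)
Step 2: By the root test, |a_n|^(1/n) = 9^(1/n) * 4 / (n^(8/n) * 12) -> 4/12 as n -> infinity (since 9^(1/n) -> 1 and n^(8/n) -> 1)
Step 3: R = 1/lim|a_n|^(1/n) = 12/4 = 3

3


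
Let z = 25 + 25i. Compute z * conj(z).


Step 1: conj(z) = 25 - 25i
Step 2: z * conj(z) = 25^2 + 25^2
Step 3: = 625 + 625 = 1250

1250


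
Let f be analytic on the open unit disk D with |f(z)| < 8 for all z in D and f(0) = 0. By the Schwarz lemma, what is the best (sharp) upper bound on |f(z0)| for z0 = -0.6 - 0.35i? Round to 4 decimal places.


Step 1: g = f/8 maps D -> D with g(0) = 0, so by the Schwarz lemma |g(z)| <= |z|, i.e. |f(z)| <= 8|z|; this is sharp (f(z) = 8z).
Step 2: |z0|^2 = (-0.6)^2 + (-0.35)^2 = 0.4825
Step 3: |z0| = sqrt(0.4825) = 0.694622
Step 4: Best bound = 8 * |z0| = 8 * 0.694622 = 5.557

5.557


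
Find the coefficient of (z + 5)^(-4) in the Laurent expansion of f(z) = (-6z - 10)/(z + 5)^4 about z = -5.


Step 1: Write the numerator in powers of (z + 5): -6z - 10 = -6(z + 5) + (-6*(-5) - 10) = -6(z + 5) + 20
Step 2: Divide by (z + 5)^4: f(z) = 20(z + 5)^(-4) - 6(z + 5)^(-3)
Step 3: This finite sum is the Laurent series of f about z = -5.
Step 4: Coefficient of (z + 5)^(-4) = -6*(-5) - 10 = 20

20


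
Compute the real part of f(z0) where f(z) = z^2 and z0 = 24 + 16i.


Step 1: z0 = 24 + 16i
Step 2: z0^2 = 24^2 - 16^2 + 768i
Step 3: real part = 576 - 256 = 320

320


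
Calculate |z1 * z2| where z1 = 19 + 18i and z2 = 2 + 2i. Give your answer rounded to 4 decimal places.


Step 1: |z1| = sqrt(19^2 + 18^2) = sqrt(685)
Step 2: |z2| = sqrt(2^2 + 2^2) = sqrt(8)
Step 3: |z1*z2| = |z1|*|z2| = sqrt(685) * sqrt(8) = sqrt(685 * 8) = sqrt(5480)
Step 4: = 74.027

74.027


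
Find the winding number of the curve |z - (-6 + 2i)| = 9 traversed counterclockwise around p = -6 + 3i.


Step 1: Center c = (-6, 2), radius = 9
Step 2: |p - c|^2 = 0^2 + 1^2 = 1
Step 3: r^2 = 81
Step 4: |p-c| < r so winding number = 1

1


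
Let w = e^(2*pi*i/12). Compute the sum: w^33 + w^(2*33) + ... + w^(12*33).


Step 1: The sum sum_{j=1}^{n} w^(k*j) equals n if n | k, else 0.
Step 2: Here n = 12, k = 33
Step 3: Does n divide k? 12 | 33 -> False
Step 4: Sum = 0

0


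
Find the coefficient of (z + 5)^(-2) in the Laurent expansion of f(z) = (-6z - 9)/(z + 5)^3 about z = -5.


Step 1: Write the numerator in powers of (z + 5): -6z - 9 = -6(z + 5) + (-6*(-5) - 9) = -6(z + 5) + 21
Step 2: Divide by (z + 5)^3: f(z) = 21(z + 5)^(-3) - 6(z + 5)^(-2)
Step 3: This finite sum is the Laurent series of f about z = -5.
Step 4: Coefficient of (z + 5)^(-2) = coefficient of (z + 5) in the re-centred numerator = -6

-6


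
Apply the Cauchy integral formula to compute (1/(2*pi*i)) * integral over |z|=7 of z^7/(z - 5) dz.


Step 1: f(z) = z^7, a = 5 is inside |z| = 7
Step 2: By Cauchy integral formula: (1/(2pi*i)) * integral = f(a)
Step 3: f(5) = 5^7 = 78125

78125


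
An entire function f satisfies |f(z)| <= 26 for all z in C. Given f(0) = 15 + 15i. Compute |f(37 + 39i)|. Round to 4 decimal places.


Step 1: By Liouville's theorem, a bounded entire function is constant.
Step 2: f(z) = f(0) = 15 + 15i for all z.
Step 3: |f(w)| = |15 + 15i| = sqrt(225 + 225)
Step 4: = 21.2132

21.2132


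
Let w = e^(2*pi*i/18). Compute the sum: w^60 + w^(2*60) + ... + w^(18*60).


Step 1: The sum sum_{j=1}^{n} w^(k*j) equals n if n | k, else 0.
Step 2: Here n = 18, k = 60
Step 3: Does n divide k? 18 | 60 -> False
Step 4: Sum = 0

0


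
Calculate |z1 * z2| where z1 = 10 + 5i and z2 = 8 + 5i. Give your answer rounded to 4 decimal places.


Step 1: |z1| = sqrt(10^2 + 5^2) = sqrt(125)
Step 2: |z2| = sqrt(8^2 + 5^2) = sqrt(89)
Step 3: |z1*z2| = |z1|*|z2| = sqrt(125) * sqrt(89) = sqrt(125 * 89) = sqrt(11125)
Step 4: = 105.4751

105.4751


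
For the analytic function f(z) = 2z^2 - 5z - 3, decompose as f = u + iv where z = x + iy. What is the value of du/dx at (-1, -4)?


Step 1: f(z) = 2(x+iy)^2 - 5(x+iy) - 3
Step 2: u = 2(x^2 - y^2) - 5x - 3
Step 3: u_x = 4x - 5
Step 4: At (-1, -4): u_x = -4 - 5 = -9

-9


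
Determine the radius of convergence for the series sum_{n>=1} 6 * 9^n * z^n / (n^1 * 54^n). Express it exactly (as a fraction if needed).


Step 1: General term a_n = 6 * 9^n / (n^1 * 54^n)
Step 2: By the root test, |a_n|^(1/n) = 6^(1/n) * 9 / (n^(1/n) * 54) -> 9/54 as n -> infinity (since 6^(1/n) -> 1 and n^(1/n) -> 1)
Step 3: R = 1/lim|a_n|^(1/n) = 54/9 = 6

6


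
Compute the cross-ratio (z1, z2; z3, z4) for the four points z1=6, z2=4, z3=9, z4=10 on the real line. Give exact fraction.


Step 1: (z1-z3)(z2-z4) = (-3) * (-6) = 18
Step 2: (z1-z4)(z2-z3) = (-4) * (-5) = 20
Step 3: Cross-ratio = 18/20 = 9/10

9/10


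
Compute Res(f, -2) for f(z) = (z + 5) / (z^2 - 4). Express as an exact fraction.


Step 1: Q(z) = z^2 - 4 = (z + 2)(z - 2)
Step 2: Q'(z) = 2z
Step 3: Q'(-2) = -4, P(-2) = 3
Step 4: Res = P(-2)/Q'(-2) = 3/(-4) = -3/4

-3/4


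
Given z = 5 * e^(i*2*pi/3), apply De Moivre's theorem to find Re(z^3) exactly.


Step 1: By De Moivre's theorem, z^3 = 5^3 * e^(i*3*2*pi/3) = 125 * (cos(2*pi) + i*sin(2*pi))
Step 2: |z|^3 = 5^3 = 125
Step 3: Reduce the angle mod 2*pi: 2*pi - 2*pi = 0
Step 4: cos(0) = 1
Step 5: Re(z^3) = 125 * 1 = 125

125


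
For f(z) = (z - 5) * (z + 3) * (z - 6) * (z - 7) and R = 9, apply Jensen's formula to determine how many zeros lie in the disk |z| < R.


Jensen's formula: (1/2pi)*integral log|f(Re^it)|dt = log|f(0)| + sum_{|a_k|<R} log(R/|a_k|)
Step 1: f(0) = (-5) * 3 * (-6) * (-7) = -630
Step 2: log|f(0)| = log|5| + log|-3| + log|6| + log|7| = 6.4457
Step 3: Zeros inside |z| < 9: 5, -3, 6, 7
Step 4: Jensen sum = log(9/5) + log(9/3) + log(9/6) + log(9/7) = 2.3432
Step 5: n(R) = number of terms in the Jensen sum = count of zeros inside |z| < 9 = 4

4


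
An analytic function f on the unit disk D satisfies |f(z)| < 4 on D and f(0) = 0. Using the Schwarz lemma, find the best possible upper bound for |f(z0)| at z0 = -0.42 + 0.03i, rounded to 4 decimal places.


Step 1: g = f/4 maps D -> D with g(0) = 0, so by the Schwarz lemma |g(z)| <= |z|, i.e. |f(z)| <= 4|z|; this is sharp (f(z) = 4z).
Step 2: |z0|^2 = (-0.42)^2 + 0.03^2 = 0.1773
Step 3: |z0| = sqrt(0.1773) = 0.42107
Step 4: Best bound = 4 * |z0| = 4 * 0.42107 = 1.6843

1.6843


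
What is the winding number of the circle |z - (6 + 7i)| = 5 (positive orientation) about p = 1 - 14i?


Step 1: Center c = (6, 7), radius = 5
Step 2: |p - c|^2 = (-5)^2 + (-21)^2 = 466
Step 3: r^2 = 25
Step 4: |p-c| > r so winding number = 0

0


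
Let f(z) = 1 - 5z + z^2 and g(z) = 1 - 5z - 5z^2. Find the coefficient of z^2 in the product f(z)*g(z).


Step 1: z^2 term in f*g comes from: (1)*(-5z^2) + (-5z)*(-5z) + (z^2)*(1)
Step 2: = -5 + 25 + 1
Step 3: = 21

21


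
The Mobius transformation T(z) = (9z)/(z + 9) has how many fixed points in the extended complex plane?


Step 1: Fixed points satisfy T(z) = z
Step 2: z^2 = 0
Step 3: Discriminant = 0^2 - 4*1*0 = 0
Step 4: Number of fixed points = 1

1


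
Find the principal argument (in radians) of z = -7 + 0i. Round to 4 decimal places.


Step 1: z = -7 + 0i
Step 2: arg(z) = atan2(0, -7)
Step 3: arg(z) = 3.1416

3.1416


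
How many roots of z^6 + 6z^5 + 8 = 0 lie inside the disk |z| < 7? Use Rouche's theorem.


Step 1: On |z| = 7 the three terms have sizes |z^6| = 7^6 = 117649, |6z^5| = 6*7^5 = 100842, |8| = 8
Step 2: The dominant term is g(z) = z^6; let h(z) = 6z^5 + 8 so f = g + h
Step 3: On |z| = 7: |g| = 117649 and |h| <= 100842 + 8 = 100850
Step 4: Since 117649 > 100850, |h| < |g| on |z| = 7, so by Rouche f has the same number of zeros as g inside |z| < 7
Step 5: g(z) = z^6 has 6 zeros (all at the origin) inside |z| < 7. Answer = 6

6


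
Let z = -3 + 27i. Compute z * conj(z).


Step 1: conj(z) = -3 - 27i
Step 2: z * conj(z) = (-3)^2 + 27^2
Step 3: = 9 + 729 = 738

738


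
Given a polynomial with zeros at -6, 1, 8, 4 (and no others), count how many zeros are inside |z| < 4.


Step 1: Check each root:
  z = -6: |-6| = 6 >= 4
  z = 1: |1| = 1 < 4
  z = 8: |8| = 8 >= 4
  z = 4: |4| = 4 >= 4
Step 2: Count = 1

1


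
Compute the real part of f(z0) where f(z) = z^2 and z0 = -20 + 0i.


Step 1: z0 = -20 + 0i
Step 2: z0^2 = (-20)^2 - 0^2 + 0i
Step 3: real part = 400 - 0 = 400

400


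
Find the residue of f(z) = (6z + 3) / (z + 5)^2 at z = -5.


Step 1: Pole of order 2 at z = -5
Step 2: Res = lim d/dz [(z + 5)^2 * f(z)] as z -> -5
Step 3: (z + 5)^2 * f(z) = 6z + 3
Step 4: d/dz[6z + 3] = 6

6


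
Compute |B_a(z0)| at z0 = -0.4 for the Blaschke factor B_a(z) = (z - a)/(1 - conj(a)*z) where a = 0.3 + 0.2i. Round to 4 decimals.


Step 1: Numerator z0 - a = -0.4 - (0.3 + 0.2i) = -0.7 - 0.2i
Step 2: Denominator 1 - conj(a)*z0 = 1 - (0.3 - 0.2i)*(-0.4) = 1.12 - 0.08i
Step 3: |z0 - a|^2 = (-0.7)^2 + (-0.2)^2 = 0.53; |1 - conj(a)*z0|^2 = 1.12^2 + (-0.08)^2 = 1.2608
Step 4: |B_a(-0.4)| = sqrt(0.53 / 1.2608) = sqrt(0.420368)
Step 5: = 0.6484

0.6484


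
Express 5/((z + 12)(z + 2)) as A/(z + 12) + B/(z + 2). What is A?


Step 1: Multiply both sides by (z + 12) and set z = -12
Step 2: A = 5 / (-12 + 2)
Step 3: A = 5 / (-10)
Step 4: A = -1/2

-1/2


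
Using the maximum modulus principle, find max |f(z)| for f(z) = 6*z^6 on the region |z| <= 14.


Step 1: On |z| = 14, |f(z)| = 6 * |z|^6 = 6 * 14^6
Step 2: By maximum modulus principle, maximum is on boundary.
Step 3: Maximum = 6 * 7529536 = 45177216

45177216


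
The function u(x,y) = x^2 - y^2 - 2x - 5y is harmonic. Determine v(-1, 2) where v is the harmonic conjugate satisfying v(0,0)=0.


Step 1: v_x = -u_y = 2y + 5
Step 2: v_y = u_x = 2x - 2
Step 3: v = 2xy + 5x - 2y + C
Step 4: v(0,0) = 0 => C = 0
Step 5: v(-1, 2) = -13

-13


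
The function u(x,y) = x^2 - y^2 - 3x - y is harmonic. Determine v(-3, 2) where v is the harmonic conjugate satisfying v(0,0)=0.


Step 1: v_x = -u_y = 2y + 1
Step 2: v_y = u_x = 2x - 3
Step 3: v = 2xy + x - 3y + C
Step 4: v(0,0) = 0 => C = 0
Step 5: v(-3, 2) = -21

-21


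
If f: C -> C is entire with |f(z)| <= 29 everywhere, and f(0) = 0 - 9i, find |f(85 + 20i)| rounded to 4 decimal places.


Step 1: By Liouville's theorem, a bounded entire function is constant.
Step 2: f(z) = f(0) = 0 - 9i for all z.
Step 3: |f(w)| = |0 - 9i| = sqrt(0 + 81)
Step 4: = 9.0

9.0


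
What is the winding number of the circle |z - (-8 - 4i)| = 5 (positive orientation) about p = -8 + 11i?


Step 1: Center c = (-8, -4), radius = 5
Step 2: |p - c|^2 = 0^2 + 15^2 = 225
Step 3: r^2 = 25
Step 4: |p-c| > r so winding number = 0

0


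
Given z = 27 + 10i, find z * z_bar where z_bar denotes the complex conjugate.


Step 1: conj(z) = 27 - 10i
Step 2: z * conj(z) = 27^2 + 10^2
Step 3: = 729 + 100 = 829

829


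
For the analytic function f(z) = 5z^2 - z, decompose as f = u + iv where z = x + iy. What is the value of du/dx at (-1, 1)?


Step 1: f(z) = 5(x+iy)^2 - (x+iy) + 0
Step 2: u = 5(x^2 - y^2) - x + 0
Step 3: u_x = 10x - 1
Step 4: At (-1, 1): u_x = -10 - 1 = -11

-11


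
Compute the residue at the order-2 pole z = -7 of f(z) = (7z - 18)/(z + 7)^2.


Step 1: Pole of order 2 at z = -7
Step 2: Res = lim d/dz [(z + 7)^2 * f(z)] as z -> -7
Step 3: (z + 7)^2 * f(z) = 7z - 18
Step 4: d/dz[7z - 18] = 7

7


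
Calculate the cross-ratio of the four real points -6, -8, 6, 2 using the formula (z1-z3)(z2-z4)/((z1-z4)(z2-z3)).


Step 1: (z1-z3)(z2-z4) = (-12) * (-10) = 120
Step 2: (z1-z4)(z2-z3) = (-8) * (-14) = 112
Step 3: Cross-ratio = 120/112 = 15/14

15/14


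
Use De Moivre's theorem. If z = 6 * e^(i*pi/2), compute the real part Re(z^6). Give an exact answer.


Step 1: By De Moivre's theorem, z^6 = 6^6 * e^(i*6*pi/2) = 46656 * (cos(3*pi) + i*sin(3*pi))
Step 2: |z|^6 = 6^6 = 46656
Step 3: Reduce the angle mod 2*pi: 3*pi - 2*pi = pi
Step 4: cos(pi) = -1
Step 5: Re(z^6) = 46656 * (-1) = -46656

-46656


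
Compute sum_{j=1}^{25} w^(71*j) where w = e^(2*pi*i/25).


Step 1: The sum sum_{j=1}^{n} w^(k*j) equals n if n | k, else 0.
Step 2: Here n = 25, k = 71
Step 3: Does n divide k? 25 | 71 -> False
Step 4: Sum = 0

0
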